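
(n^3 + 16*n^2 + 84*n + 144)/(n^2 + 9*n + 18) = (n^2 + 10*n + 24)/(n + 3)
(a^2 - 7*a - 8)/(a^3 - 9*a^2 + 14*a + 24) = (a - 8)/(a^2 - 10*a + 24)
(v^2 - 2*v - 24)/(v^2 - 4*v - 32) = (v - 6)/(v - 8)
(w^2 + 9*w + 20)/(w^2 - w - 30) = (w + 4)/(w - 6)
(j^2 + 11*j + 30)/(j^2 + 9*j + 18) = (j + 5)/(j + 3)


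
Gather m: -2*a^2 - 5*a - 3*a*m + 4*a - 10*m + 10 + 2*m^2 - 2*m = -2*a^2 - a + 2*m^2 + m*(-3*a - 12) + 10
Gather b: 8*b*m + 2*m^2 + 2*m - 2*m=8*b*m + 2*m^2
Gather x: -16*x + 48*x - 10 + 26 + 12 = 32*x + 28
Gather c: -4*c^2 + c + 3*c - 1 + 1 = -4*c^2 + 4*c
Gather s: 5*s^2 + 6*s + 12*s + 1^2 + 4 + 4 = 5*s^2 + 18*s + 9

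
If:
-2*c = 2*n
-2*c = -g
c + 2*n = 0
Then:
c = 0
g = 0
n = 0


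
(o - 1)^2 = o^2 - 2*o + 1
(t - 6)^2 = t^2 - 12*t + 36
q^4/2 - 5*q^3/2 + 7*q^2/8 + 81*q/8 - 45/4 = (q/2 + 1)*(q - 3)*(q - 5/2)*(q - 3/2)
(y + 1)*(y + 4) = y^2 + 5*y + 4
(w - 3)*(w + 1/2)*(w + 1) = w^3 - 3*w^2/2 - 4*w - 3/2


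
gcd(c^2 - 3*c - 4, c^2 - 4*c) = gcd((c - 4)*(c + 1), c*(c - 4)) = c - 4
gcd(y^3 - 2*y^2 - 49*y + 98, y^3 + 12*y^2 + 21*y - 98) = y^2 + 5*y - 14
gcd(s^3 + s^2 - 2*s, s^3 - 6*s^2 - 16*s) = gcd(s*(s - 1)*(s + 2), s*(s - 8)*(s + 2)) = s^2 + 2*s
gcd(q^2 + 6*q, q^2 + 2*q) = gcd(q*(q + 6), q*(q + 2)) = q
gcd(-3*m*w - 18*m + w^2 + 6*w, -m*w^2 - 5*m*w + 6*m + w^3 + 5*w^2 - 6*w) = w + 6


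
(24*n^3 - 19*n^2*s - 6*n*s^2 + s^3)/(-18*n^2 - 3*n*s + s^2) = (8*n^2 - 9*n*s + s^2)/(-6*n + s)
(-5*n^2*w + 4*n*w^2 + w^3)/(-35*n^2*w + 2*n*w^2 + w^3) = (-5*n^2 + 4*n*w + w^2)/(-35*n^2 + 2*n*w + w^2)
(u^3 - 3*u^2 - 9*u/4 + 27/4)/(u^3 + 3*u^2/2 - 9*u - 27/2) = (u - 3/2)/(u + 3)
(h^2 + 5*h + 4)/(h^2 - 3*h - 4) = (h + 4)/(h - 4)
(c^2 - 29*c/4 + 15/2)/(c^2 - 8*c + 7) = (4*c^2 - 29*c + 30)/(4*(c^2 - 8*c + 7))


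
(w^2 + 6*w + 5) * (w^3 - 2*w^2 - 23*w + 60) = w^5 + 4*w^4 - 30*w^3 - 88*w^2 + 245*w + 300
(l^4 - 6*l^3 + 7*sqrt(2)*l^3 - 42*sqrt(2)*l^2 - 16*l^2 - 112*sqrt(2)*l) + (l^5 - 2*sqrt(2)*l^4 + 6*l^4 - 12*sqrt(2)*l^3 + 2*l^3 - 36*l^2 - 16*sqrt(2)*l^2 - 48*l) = l^5 - 2*sqrt(2)*l^4 + 7*l^4 - 5*sqrt(2)*l^3 - 4*l^3 - 58*sqrt(2)*l^2 - 52*l^2 - 112*sqrt(2)*l - 48*l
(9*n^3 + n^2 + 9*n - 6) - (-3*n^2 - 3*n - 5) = 9*n^3 + 4*n^2 + 12*n - 1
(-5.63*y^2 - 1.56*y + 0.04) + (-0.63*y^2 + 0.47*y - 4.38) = -6.26*y^2 - 1.09*y - 4.34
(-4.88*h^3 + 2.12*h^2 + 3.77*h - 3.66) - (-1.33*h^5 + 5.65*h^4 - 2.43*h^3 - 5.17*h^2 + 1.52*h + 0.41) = 1.33*h^5 - 5.65*h^4 - 2.45*h^3 + 7.29*h^2 + 2.25*h - 4.07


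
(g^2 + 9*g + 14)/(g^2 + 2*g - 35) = (g + 2)/(g - 5)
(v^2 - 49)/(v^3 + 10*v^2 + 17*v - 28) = (v - 7)/(v^2 + 3*v - 4)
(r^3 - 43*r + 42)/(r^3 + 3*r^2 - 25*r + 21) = (r - 6)/(r - 3)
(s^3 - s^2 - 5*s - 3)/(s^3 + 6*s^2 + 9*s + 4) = (s - 3)/(s + 4)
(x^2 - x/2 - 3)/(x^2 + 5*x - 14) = (x + 3/2)/(x + 7)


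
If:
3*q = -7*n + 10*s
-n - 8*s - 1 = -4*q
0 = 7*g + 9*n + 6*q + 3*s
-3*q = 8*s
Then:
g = 213/3122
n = -27/223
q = 28/223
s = -21/446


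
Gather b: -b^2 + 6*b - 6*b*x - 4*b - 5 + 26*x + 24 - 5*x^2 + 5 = -b^2 + b*(2 - 6*x) - 5*x^2 + 26*x + 24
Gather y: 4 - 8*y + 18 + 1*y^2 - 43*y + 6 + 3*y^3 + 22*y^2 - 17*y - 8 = 3*y^3 + 23*y^2 - 68*y + 20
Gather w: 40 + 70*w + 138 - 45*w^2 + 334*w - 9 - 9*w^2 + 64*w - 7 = -54*w^2 + 468*w + 162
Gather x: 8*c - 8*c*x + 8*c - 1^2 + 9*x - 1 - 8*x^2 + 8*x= 16*c - 8*x^2 + x*(17 - 8*c) - 2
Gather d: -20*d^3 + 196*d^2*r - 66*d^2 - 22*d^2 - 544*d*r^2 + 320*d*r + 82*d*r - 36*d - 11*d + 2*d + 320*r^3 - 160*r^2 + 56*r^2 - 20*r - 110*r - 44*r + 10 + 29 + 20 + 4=-20*d^3 + d^2*(196*r - 88) + d*(-544*r^2 + 402*r - 45) + 320*r^3 - 104*r^2 - 174*r + 63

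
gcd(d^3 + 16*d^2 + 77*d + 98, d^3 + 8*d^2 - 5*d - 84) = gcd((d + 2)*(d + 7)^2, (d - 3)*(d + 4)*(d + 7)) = d + 7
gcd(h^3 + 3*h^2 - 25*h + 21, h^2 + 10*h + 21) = h + 7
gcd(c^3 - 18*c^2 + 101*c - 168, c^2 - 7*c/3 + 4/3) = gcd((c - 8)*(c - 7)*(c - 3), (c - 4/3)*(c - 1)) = 1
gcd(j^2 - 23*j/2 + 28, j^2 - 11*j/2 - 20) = j - 8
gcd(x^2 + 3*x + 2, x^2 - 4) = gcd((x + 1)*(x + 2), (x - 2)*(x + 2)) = x + 2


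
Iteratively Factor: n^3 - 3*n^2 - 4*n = (n)*(n^2 - 3*n - 4) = n*(n + 1)*(n - 4)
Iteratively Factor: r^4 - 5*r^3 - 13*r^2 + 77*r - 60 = (r - 3)*(r^3 - 2*r^2 - 19*r + 20) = (r - 5)*(r - 3)*(r^2 + 3*r - 4) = (r - 5)*(r - 3)*(r + 4)*(r - 1)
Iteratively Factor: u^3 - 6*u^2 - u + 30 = (u - 5)*(u^2 - u - 6) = (u - 5)*(u - 3)*(u + 2)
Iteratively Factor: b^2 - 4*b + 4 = (b - 2)*(b - 2)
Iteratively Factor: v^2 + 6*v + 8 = (v + 4)*(v + 2)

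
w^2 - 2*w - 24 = (w - 6)*(w + 4)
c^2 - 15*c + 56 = (c - 8)*(c - 7)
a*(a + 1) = a^2 + a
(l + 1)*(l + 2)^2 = l^3 + 5*l^2 + 8*l + 4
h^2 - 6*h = h*(h - 6)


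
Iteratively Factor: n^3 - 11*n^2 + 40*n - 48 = (n - 3)*(n^2 - 8*n + 16) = (n - 4)*(n - 3)*(n - 4)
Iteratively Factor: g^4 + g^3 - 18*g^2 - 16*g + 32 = (g + 4)*(g^3 - 3*g^2 - 6*g + 8) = (g + 2)*(g + 4)*(g^2 - 5*g + 4) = (g - 1)*(g + 2)*(g + 4)*(g - 4)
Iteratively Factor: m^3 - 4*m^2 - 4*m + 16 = (m - 4)*(m^2 - 4) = (m - 4)*(m - 2)*(m + 2)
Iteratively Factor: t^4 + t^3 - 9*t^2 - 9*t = (t)*(t^3 + t^2 - 9*t - 9) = t*(t + 3)*(t^2 - 2*t - 3) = t*(t + 1)*(t + 3)*(t - 3)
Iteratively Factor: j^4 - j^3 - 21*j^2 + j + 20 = (j - 5)*(j^3 + 4*j^2 - j - 4) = (j - 5)*(j - 1)*(j^2 + 5*j + 4) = (j - 5)*(j - 1)*(j + 4)*(j + 1)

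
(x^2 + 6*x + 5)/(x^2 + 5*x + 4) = (x + 5)/(x + 4)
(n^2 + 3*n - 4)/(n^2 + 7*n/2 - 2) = 2*(n - 1)/(2*n - 1)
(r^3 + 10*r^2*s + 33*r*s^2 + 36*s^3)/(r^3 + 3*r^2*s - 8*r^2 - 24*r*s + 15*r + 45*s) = (r^2 + 7*r*s + 12*s^2)/(r^2 - 8*r + 15)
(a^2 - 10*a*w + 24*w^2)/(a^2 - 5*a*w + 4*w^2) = (-a + 6*w)/(-a + w)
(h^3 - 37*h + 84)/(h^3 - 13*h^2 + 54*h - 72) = (h + 7)/(h - 6)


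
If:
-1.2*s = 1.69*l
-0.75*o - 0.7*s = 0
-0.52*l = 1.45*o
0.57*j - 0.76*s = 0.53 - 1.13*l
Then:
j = 0.93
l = 0.00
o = 0.00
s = 0.00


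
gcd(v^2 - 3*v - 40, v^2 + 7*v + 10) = v + 5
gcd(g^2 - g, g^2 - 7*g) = g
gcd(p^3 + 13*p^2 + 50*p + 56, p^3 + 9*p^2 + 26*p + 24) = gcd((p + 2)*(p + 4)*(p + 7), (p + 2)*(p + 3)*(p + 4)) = p^2 + 6*p + 8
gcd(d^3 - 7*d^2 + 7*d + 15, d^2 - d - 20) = d - 5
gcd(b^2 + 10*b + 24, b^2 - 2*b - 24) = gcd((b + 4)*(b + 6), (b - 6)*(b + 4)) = b + 4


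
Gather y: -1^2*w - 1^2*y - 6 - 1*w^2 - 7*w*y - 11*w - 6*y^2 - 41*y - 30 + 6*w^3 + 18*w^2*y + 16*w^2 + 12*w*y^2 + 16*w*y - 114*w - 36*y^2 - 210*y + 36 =6*w^3 + 15*w^2 - 126*w + y^2*(12*w - 42) + y*(18*w^2 + 9*w - 252)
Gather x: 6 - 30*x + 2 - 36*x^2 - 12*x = -36*x^2 - 42*x + 8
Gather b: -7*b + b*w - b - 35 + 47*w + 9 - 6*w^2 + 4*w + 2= b*(w - 8) - 6*w^2 + 51*w - 24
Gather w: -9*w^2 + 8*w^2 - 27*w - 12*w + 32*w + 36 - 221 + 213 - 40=-w^2 - 7*w - 12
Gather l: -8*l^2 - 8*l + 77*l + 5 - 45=-8*l^2 + 69*l - 40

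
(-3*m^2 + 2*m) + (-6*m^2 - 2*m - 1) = -9*m^2 - 1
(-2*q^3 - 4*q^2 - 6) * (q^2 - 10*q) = -2*q^5 + 16*q^4 + 40*q^3 - 6*q^2 + 60*q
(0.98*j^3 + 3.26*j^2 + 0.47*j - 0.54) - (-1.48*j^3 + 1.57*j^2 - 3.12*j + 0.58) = 2.46*j^3 + 1.69*j^2 + 3.59*j - 1.12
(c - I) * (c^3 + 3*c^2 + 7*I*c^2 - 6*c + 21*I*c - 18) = c^4 + 3*c^3 + 6*I*c^3 + c^2 + 18*I*c^2 + 3*c + 6*I*c + 18*I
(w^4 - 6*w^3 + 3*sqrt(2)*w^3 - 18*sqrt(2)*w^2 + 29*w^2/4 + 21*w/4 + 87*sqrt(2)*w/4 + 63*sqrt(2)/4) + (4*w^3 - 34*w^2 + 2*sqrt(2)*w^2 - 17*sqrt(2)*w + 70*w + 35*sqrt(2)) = w^4 - 2*w^3 + 3*sqrt(2)*w^3 - 107*w^2/4 - 16*sqrt(2)*w^2 + 19*sqrt(2)*w/4 + 301*w/4 + 203*sqrt(2)/4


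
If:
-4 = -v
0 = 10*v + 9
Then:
No Solution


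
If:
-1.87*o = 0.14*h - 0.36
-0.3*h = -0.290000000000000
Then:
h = 0.97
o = 0.12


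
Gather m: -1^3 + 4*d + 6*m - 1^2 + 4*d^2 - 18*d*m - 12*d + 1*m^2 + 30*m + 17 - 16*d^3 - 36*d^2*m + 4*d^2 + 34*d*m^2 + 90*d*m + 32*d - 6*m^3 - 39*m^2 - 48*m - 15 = -16*d^3 + 8*d^2 + 24*d - 6*m^3 + m^2*(34*d - 38) + m*(-36*d^2 + 72*d - 12)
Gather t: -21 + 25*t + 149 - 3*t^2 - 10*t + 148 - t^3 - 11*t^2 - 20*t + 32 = -t^3 - 14*t^2 - 5*t + 308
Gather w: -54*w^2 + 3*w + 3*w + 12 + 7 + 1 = -54*w^2 + 6*w + 20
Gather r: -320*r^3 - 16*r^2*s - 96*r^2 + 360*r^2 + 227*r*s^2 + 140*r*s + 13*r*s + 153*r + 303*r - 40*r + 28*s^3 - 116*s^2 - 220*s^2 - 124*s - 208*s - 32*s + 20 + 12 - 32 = -320*r^3 + r^2*(264 - 16*s) + r*(227*s^2 + 153*s + 416) + 28*s^3 - 336*s^2 - 364*s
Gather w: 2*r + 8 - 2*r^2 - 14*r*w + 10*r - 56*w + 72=-2*r^2 + 12*r + w*(-14*r - 56) + 80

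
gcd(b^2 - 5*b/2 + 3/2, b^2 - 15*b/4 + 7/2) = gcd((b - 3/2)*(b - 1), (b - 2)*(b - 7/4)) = 1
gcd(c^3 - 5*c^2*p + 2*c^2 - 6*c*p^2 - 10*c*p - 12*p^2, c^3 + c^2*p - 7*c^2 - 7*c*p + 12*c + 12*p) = c + p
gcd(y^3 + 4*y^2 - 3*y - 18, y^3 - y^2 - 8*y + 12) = y^2 + y - 6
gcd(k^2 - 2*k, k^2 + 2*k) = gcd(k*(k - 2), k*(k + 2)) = k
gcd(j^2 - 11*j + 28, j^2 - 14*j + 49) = j - 7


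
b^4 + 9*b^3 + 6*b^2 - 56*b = b*(b - 2)*(b + 4)*(b + 7)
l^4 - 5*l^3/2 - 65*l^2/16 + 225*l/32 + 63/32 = (l - 3)*(l - 3/2)*(l + 1/4)*(l + 7/4)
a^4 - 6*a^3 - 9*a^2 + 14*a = a*(a - 7)*(a - 1)*(a + 2)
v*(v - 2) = v^2 - 2*v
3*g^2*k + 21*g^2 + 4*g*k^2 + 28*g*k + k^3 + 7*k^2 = (g + k)*(3*g + k)*(k + 7)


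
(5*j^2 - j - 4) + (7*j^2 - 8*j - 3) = 12*j^2 - 9*j - 7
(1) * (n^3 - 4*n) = n^3 - 4*n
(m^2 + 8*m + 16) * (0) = 0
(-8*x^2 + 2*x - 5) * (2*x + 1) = -16*x^3 - 4*x^2 - 8*x - 5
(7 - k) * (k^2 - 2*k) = -k^3 + 9*k^2 - 14*k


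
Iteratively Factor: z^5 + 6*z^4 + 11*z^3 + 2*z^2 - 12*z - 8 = (z - 1)*(z^4 + 7*z^3 + 18*z^2 + 20*z + 8) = (z - 1)*(z + 2)*(z^3 + 5*z^2 + 8*z + 4) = (z - 1)*(z + 1)*(z + 2)*(z^2 + 4*z + 4) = (z - 1)*(z + 1)*(z + 2)^2*(z + 2)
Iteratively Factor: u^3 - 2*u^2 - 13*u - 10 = (u + 2)*(u^2 - 4*u - 5) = (u + 1)*(u + 2)*(u - 5)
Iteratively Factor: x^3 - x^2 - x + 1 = (x - 1)*(x^2 - 1) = (x - 1)*(x + 1)*(x - 1)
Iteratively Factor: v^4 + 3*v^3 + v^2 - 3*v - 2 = (v + 1)*(v^3 + 2*v^2 - v - 2) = (v - 1)*(v + 1)*(v^2 + 3*v + 2) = (v - 1)*(v + 1)^2*(v + 2)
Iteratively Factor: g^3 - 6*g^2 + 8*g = (g)*(g^2 - 6*g + 8) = g*(g - 2)*(g - 4)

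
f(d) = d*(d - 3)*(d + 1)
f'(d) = d*(d - 3) + d*(d + 1) + (d - 3)*(d + 1)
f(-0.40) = 0.82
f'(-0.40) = -0.92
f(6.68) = 188.79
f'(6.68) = 104.15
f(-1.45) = -2.90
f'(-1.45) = 9.11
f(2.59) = -3.81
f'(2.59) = 6.76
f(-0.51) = 0.88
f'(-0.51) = -0.18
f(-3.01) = -36.36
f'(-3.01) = 36.22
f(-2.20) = -13.73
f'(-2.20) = 20.32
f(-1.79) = -6.77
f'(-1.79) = 13.77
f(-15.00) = -3780.00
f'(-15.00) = 732.00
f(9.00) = 540.00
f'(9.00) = 204.00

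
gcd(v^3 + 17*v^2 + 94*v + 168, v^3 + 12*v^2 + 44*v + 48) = v^2 + 10*v + 24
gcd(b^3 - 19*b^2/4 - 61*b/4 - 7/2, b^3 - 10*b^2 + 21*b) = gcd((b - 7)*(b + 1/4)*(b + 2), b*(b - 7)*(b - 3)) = b - 7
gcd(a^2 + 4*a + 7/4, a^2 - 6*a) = 1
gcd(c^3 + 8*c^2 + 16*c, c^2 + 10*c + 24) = c + 4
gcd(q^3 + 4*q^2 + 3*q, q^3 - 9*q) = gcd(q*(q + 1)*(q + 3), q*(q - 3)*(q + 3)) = q^2 + 3*q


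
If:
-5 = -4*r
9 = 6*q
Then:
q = 3/2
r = 5/4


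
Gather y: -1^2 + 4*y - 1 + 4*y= 8*y - 2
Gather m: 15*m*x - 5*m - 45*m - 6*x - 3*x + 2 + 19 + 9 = m*(15*x - 50) - 9*x + 30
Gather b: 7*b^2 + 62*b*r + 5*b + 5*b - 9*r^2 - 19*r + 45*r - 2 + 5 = 7*b^2 + b*(62*r + 10) - 9*r^2 + 26*r + 3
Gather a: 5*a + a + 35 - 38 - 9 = 6*a - 12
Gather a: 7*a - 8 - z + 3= 7*a - z - 5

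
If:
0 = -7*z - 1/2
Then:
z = -1/14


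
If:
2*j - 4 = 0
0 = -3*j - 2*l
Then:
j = 2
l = -3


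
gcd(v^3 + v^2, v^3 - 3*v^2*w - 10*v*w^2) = v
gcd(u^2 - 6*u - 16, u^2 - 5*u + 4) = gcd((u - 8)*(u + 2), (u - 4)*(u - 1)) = 1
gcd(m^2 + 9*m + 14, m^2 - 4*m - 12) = m + 2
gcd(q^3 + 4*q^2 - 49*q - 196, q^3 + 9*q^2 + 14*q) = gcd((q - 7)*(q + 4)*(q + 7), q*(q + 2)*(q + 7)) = q + 7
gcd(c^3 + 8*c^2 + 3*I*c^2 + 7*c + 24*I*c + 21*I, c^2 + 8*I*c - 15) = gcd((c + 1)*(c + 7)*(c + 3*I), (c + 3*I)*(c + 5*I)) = c + 3*I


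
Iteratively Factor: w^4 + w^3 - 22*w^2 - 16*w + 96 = (w - 2)*(w^3 + 3*w^2 - 16*w - 48) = (w - 2)*(w + 3)*(w^2 - 16) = (w - 4)*(w - 2)*(w + 3)*(w + 4)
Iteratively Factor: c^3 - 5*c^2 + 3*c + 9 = (c - 3)*(c^2 - 2*c - 3) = (c - 3)^2*(c + 1)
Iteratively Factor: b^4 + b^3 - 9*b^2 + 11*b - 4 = (b - 1)*(b^3 + 2*b^2 - 7*b + 4) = (b - 1)^2*(b^2 + 3*b - 4) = (b - 1)^3*(b + 4)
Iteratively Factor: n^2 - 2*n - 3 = (n + 1)*(n - 3)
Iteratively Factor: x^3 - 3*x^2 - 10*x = (x + 2)*(x^2 - 5*x) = x*(x + 2)*(x - 5)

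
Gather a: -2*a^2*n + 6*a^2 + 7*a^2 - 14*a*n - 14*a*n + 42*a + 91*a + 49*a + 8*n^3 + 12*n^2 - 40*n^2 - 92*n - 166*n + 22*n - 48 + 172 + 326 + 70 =a^2*(13 - 2*n) + a*(182 - 28*n) + 8*n^3 - 28*n^2 - 236*n + 520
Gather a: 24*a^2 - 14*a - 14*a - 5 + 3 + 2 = 24*a^2 - 28*a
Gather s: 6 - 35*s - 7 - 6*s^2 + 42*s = -6*s^2 + 7*s - 1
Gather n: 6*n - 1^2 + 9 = 6*n + 8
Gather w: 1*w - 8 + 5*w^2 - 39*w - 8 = 5*w^2 - 38*w - 16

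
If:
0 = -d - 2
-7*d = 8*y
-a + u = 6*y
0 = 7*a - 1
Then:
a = 1/7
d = -2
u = 149/14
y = 7/4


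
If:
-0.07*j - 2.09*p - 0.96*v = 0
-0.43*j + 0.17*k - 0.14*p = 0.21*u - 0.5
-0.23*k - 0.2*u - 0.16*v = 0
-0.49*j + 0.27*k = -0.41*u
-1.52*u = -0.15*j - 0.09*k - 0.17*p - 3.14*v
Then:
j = 0.17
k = -1.36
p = -0.27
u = 1.10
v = 0.58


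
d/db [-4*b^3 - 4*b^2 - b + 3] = -12*b^2 - 8*b - 1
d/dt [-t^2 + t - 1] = 1 - 2*t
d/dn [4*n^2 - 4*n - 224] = 8*n - 4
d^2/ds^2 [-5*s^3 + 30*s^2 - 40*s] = 60 - 30*s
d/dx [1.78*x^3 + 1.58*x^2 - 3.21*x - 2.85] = 5.34*x^2 + 3.16*x - 3.21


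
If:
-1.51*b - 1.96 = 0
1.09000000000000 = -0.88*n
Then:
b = -1.30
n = -1.24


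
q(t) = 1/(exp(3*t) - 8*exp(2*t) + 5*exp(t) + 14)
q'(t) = (-3*exp(3*t) + 16*exp(2*t) - 5*exp(t))/(exp(3*t) - 8*exp(2*t) + 5*exp(t) + 14)^2 = (-3*exp(2*t) + 16*exp(t) - 5)*exp(t)/(exp(3*t) - 8*exp(2*t) + 5*exp(t) + 14)^2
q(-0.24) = 0.07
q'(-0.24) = 0.02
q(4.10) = 0.00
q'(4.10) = -0.00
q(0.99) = -0.09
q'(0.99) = 0.36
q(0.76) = -0.47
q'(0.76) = 7.44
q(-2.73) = 0.07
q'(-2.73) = -0.00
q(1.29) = -0.04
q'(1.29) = 0.08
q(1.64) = -0.03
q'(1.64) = -0.01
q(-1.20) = 0.07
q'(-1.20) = -0.00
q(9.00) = 0.00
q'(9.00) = 0.00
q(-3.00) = 0.07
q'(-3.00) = 0.00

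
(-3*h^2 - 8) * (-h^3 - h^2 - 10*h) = 3*h^5 + 3*h^4 + 38*h^3 + 8*h^2 + 80*h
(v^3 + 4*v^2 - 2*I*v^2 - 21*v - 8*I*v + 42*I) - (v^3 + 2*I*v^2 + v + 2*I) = 4*v^2 - 4*I*v^2 - 22*v - 8*I*v + 40*I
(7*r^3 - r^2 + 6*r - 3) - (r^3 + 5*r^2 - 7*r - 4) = 6*r^3 - 6*r^2 + 13*r + 1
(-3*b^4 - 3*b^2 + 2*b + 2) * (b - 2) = -3*b^5 + 6*b^4 - 3*b^3 + 8*b^2 - 2*b - 4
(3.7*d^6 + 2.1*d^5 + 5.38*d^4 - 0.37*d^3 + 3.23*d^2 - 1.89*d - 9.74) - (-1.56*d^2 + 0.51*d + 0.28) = 3.7*d^6 + 2.1*d^5 + 5.38*d^4 - 0.37*d^3 + 4.79*d^2 - 2.4*d - 10.02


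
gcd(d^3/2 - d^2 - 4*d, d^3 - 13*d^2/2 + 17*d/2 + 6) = d - 4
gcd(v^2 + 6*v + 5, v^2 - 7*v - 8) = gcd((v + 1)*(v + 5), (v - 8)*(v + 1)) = v + 1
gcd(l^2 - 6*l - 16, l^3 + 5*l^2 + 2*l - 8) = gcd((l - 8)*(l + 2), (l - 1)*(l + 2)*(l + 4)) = l + 2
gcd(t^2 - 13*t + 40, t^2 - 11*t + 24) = t - 8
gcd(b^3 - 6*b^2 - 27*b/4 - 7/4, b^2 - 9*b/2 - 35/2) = b - 7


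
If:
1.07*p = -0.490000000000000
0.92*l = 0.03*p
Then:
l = -0.01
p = -0.46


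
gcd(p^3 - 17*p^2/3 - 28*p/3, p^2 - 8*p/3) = p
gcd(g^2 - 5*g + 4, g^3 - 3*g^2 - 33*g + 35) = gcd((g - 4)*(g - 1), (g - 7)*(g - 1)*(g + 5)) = g - 1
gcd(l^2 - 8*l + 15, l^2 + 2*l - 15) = l - 3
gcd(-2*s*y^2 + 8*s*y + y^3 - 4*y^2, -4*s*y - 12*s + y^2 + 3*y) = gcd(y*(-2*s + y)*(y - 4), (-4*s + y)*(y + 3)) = 1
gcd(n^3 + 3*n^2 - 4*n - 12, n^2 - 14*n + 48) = 1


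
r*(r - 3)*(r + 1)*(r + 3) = r^4 + r^3 - 9*r^2 - 9*r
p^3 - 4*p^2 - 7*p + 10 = (p - 5)*(p - 1)*(p + 2)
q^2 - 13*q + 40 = (q - 8)*(q - 5)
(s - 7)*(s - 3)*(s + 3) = s^3 - 7*s^2 - 9*s + 63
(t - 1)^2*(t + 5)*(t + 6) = t^4 + 9*t^3 + 9*t^2 - 49*t + 30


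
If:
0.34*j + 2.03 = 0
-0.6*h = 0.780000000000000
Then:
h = -1.30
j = -5.97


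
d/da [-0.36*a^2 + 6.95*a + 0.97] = 6.95 - 0.72*a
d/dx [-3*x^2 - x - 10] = -6*x - 1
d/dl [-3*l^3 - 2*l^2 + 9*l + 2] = -9*l^2 - 4*l + 9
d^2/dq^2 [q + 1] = 0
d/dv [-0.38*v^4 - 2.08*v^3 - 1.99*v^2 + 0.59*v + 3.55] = -1.52*v^3 - 6.24*v^2 - 3.98*v + 0.59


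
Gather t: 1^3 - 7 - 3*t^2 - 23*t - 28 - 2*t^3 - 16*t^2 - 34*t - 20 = -2*t^3 - 19*t^2 - 57*t - 54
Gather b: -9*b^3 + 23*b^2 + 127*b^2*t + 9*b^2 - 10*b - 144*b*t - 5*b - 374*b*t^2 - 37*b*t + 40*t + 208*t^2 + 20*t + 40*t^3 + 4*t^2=-9*b^3 + b^2*(127*t + 32) + b*(-374*t^2 - 181*t - 15) + 40*t^3 + 212*t^2 + 60*t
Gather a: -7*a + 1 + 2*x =-7*a + 2*x + 1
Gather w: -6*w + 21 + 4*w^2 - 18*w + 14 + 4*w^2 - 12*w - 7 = 8*w^2 - 36*w + 28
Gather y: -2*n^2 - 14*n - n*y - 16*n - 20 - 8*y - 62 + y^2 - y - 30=-2*n^2 - 30*n + y^2 + y*(-n - 9) - 112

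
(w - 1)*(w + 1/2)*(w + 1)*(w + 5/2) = w^4 + 3*w^3 + w^2/4 - 3*w - 5/4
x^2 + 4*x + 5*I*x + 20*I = (x + 4)*(x + 5*I)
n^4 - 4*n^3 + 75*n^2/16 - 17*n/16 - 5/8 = (n - 2)*(n - 5/4)*(n - 1)*(n + 1/4)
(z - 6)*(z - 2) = z^2 - 8*z + 12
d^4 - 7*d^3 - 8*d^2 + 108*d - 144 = (d - 6)*(d - 3)*(d - 2)*(d + 4)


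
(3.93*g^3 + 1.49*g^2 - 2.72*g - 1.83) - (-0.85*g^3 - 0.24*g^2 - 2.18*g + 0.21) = 4.78*g^3 + 1.73*g^2 - 0.54*g - 2.04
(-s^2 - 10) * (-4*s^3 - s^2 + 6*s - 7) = 4*s^5 + s^4 + 34*s^3 + 17*s^2 - 60*s + 70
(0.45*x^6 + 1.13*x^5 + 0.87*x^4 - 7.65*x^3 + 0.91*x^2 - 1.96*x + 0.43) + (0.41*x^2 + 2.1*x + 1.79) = 0.45*x^6 + 1.13*x^5 + 0.87*x^4 - 7.65*x^3 + 1.32*x^2 + 0.14*x + 2.22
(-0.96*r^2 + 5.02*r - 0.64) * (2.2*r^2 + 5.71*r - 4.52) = -2.112*r^4 + 5.5624*r^3 + 31.5954*r^2 - 26.3448*r + 2.8928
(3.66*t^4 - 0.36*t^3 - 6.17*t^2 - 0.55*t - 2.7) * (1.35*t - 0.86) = 4.941*t^5 - 3.6336*t^4 - 8.0199*t^3 + 4.5637*t^2 - 3.172*t + 2.322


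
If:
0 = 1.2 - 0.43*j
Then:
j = 2.79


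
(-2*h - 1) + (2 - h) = 1 - 3*h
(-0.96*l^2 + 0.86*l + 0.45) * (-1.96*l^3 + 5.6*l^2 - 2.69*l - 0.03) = 1.8816*l^5 - 7.0616*l^4 + 6.5164*l^3 + 0.2354*l^2 - 1.2363*l - 0.0135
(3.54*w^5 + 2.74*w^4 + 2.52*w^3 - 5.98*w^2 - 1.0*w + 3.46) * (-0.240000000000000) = -0.8496*w^5 - 0.6576*w^4 - 0.6048*w^3 + 1.4352*w^2 + 0.24*w - 0.8304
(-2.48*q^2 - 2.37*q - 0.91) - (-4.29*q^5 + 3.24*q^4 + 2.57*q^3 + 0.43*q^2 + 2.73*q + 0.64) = 4.29*q^5 - 3.24*q^4 - 2.57*q^3 - 2.91*q^2 - 5.1*q - 1.55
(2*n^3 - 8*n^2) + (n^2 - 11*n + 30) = 2*n^3 - 7*n^2 - 11*n + 30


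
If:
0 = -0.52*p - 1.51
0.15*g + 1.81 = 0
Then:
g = -12.07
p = -2.90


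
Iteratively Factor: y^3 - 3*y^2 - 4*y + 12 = (y + 2)*(y^2 - 5*y + 6) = (y - 3)*(y + 2)*(y - 2)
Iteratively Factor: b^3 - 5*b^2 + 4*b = (b)*(b^2 - 5*b + 4) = b*(b - 4)*(b - 1)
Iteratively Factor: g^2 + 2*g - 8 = (g - 2)*(g + 4)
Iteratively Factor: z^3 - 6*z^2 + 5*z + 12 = (z + 1)*(z^2 - 7*z + 12) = (z - 4)*(z + 1)*(z - 3)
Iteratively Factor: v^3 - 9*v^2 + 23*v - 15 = (v - 5)*(v^2 - 4*v + 3) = (v - 5)*(v - 3)*(v - 1)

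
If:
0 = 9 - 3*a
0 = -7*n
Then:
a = 3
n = 0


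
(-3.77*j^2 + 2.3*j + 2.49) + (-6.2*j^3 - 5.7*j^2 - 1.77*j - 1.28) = -6.2*j^3 - 9.47*j^2 + 0.53*j + 1.21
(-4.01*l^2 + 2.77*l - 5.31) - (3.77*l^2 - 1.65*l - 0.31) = -7.78*l^2 + 4.42*l - 5.0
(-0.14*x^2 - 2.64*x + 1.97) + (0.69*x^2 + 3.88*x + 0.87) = 0.55*x^2 + 1.24*x + 2.84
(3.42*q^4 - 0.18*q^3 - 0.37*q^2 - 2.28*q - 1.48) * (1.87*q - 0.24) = 6.3954*q^5 - 1.1574*q^4 - 0.6487*q^3 - 4.1748*q^2 - 2.2204*q + 0.3552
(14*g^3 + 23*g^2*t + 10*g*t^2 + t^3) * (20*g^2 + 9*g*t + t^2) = 280*g^5 + 586*g^4*t + 421*g^3*t^2 + 133*g^2*t^3 + 19*g*t^4 + t^5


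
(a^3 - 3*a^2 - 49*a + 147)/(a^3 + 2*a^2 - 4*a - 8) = (a^3 - 3*a^2 - 49*a + 147)/(a^3 + 2*a^2 - 4*a - 8)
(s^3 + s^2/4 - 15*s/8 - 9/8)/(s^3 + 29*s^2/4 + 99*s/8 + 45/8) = (2*s^2 - s - 3)/(2*s^2 + 13*s + 15)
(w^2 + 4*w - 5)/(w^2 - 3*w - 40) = (w - 1)/(w - 8)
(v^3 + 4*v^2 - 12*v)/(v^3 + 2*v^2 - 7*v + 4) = v*(v^2 + 4*v - 12)/(v^3 + 2*v^2 - 7*v + 4)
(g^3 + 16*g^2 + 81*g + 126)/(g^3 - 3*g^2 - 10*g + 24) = (g^2 + 13*g + 42)/(g^2 - 6*g + 8)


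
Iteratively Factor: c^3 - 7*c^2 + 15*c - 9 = (c - 3)*(c^2 - 4*c + 3) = (c - 3)^2*(c - 1)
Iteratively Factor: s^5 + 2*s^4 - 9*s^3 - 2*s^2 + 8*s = (s - 2)*(s^4 + 4*s^3 - s^2 - 4*s) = (s - 2)*(s + 1)*(s^3 + 3*s^2 - 4*s) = (s - 2)*(s + 1)*(s + 4)*(s^2 - s) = s*(s - 2)*(s + 1)*(s + 4)*(s - 1)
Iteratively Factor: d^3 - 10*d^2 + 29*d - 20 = (d - 1)*(d^2 - 9*d + 20) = (d - 5)*(d - 1)*(d - 4)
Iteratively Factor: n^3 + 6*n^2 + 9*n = (n + 3)*(n^2 + 3*n) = n*(n + 3)*(n + 3)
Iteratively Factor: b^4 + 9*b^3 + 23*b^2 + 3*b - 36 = (b - 1)*(b^3 + 10*b^2 + 33*b + 36) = (b - 1)*(b + 3)*(b^2 + 7*b + 12) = (b - 1)*(b + 3)*(b + 4)*(b + 3)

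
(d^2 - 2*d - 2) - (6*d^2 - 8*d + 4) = -5*d^2 + 6*d - 6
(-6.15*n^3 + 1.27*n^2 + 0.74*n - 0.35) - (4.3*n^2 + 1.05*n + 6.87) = -6.15*n^3 - 3.03*n^2 - 0.31*n - 7.22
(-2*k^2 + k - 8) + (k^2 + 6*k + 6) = -k^2 + 7*k - 2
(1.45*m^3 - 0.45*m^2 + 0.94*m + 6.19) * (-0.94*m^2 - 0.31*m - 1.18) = -1.363*m^5 - 0.0265*m^4 - 2.4551*m^3 - 5.579*m^2 - 3.0281*m - 7.3042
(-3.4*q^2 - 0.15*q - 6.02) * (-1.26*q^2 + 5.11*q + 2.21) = 4.284*q^4 - 17.185*q^3 - 0.6953*q^2 - 31.0937*q - 13.3042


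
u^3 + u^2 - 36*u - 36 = (u - 6)*(u + 1)*(u + 6)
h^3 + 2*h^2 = h^2*(h + 2)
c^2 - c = c*(c - 1)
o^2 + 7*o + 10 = (o + 2)*(o + 5)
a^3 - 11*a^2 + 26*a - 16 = (a - 8)*(a - 2)*(a - 1)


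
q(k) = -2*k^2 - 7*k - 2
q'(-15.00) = 53.00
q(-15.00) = -347.00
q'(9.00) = -43.00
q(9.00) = -227.00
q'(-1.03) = -2.88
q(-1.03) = 3.09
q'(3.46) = -20.84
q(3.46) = -50.16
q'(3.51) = -21.04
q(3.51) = -51.21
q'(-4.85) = 12.40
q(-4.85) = -15.10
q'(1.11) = -11.44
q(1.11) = -12.23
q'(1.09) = -11.36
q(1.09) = -12.01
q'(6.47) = -32.88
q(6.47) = -131.01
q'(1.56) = -13.24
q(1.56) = -17.79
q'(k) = -4*k - 7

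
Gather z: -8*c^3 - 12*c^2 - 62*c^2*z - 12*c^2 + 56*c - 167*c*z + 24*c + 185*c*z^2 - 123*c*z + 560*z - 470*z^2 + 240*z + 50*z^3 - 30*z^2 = -8*c^3 - 24*c^2 + 80*c + 50*z^3 + z^2*(185*c - 500) + z*(-62*c^2 - 290*c + 800)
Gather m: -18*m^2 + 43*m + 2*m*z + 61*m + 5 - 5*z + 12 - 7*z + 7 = -18*m^2 + m*(2*z + 104) - 12*z + 24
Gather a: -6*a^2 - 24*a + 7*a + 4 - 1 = -6*a^2 - 17*a + 3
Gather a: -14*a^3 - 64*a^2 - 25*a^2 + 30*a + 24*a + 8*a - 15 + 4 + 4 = -14*a^3 - 89*a^2 + 62*a - 7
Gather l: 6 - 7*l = 6 - 7*l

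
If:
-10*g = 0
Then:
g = 0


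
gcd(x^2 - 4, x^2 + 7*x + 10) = x + 2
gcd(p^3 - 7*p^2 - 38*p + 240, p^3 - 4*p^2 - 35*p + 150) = p^2 + p - 30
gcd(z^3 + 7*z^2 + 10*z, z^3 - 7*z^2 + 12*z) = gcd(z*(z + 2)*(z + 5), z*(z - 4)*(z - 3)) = z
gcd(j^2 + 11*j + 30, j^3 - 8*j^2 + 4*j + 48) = 1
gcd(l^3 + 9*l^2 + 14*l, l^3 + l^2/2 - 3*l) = l^2 + 2*l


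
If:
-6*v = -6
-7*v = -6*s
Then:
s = 7/6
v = 1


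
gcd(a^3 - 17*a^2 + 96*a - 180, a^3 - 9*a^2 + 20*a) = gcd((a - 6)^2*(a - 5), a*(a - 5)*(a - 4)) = a - 5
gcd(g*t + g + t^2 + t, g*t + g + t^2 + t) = g*t + g + t^2 + t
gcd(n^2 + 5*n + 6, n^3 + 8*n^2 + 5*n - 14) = n + 2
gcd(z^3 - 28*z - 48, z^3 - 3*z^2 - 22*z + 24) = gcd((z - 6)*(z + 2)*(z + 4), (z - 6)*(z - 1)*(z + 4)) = z^2 - 2*z - 24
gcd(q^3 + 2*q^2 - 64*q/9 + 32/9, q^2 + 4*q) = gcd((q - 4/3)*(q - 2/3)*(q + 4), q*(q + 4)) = q + 4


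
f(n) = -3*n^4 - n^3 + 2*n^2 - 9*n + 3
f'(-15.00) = 39756.00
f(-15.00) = -147912.00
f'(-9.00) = 8460.00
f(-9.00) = -18708.00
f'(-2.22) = 98.63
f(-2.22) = -29.09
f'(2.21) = -144.34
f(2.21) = -89.48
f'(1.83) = -85.27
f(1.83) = -46.55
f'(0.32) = -8.42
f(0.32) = 0.26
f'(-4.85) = 1270.04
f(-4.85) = -1452.14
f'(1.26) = -32.73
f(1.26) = -14.73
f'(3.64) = -612.93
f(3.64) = -578.15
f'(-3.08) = 300.84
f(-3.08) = -191.06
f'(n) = -12*n^3 - 3*n^2 + 4*n - 9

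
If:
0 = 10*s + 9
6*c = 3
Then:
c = 1/2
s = -9/10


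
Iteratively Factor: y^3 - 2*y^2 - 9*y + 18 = (y - 2)*(y^2 - 9) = (y - 3)*(y - 2)*(y + 3)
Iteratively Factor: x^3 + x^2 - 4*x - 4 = (x + 2)*(x^2 - x - 2) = (x - 2)*(x + 2)*(x + 1)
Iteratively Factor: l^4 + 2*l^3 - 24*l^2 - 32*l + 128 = (l - 2)*(l^3 + 4*l^2 - 16*l - 64) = (l - 2)*(l + 4)*(l^2 - 16) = (l - 4)*(l - 2)*(l + 4)*(l + 4)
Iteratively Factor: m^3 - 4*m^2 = (m)*(m^2 - 4*m) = m*(m - 4)*(m)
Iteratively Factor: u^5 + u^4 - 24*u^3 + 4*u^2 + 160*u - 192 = (u + 4)*(u^4 - 3*u^3 - 12*u^2 + 52*u - 48) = (u - 2)*(u + 4)*(u^3 - u^2 - 14*u + 24) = (u - 3)*(u - 2)*(u + 4)*(u^2 + 2*u - 8) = (u - 3)*(u - 2)^2*(u + 4)*(u + 4)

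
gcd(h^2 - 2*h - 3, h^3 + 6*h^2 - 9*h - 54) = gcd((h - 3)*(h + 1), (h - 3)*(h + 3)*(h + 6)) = h - 3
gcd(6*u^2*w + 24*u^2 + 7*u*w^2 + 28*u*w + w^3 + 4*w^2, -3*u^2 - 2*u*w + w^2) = u + w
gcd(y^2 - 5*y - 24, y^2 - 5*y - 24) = y^2 - 5*y - 24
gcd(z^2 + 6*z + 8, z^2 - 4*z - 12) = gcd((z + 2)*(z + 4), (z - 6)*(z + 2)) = z + 2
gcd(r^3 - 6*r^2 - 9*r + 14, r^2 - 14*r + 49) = r - 7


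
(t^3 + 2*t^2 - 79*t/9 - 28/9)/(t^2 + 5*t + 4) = (t^2 - 2*t - 7/9)/(t + 1)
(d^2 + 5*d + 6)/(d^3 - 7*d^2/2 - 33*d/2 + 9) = 2*(d + 2)/(2*d^2 - 13*d + 6)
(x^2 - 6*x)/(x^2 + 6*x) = (x - 6)/(x + 6)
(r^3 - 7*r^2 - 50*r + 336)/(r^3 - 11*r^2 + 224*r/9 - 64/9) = 9*(r^2 + r - 42)/(9*r^2 - 27*r + 8)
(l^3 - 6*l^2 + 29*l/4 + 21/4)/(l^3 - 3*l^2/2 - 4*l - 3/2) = (l - 7/2)/(l + 1)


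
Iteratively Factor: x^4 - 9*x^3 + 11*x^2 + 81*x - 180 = (x - 4)*(x^3 - 5*x^2 - 9*x + 45) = (x - 4)*(x + 3)*(x^2 - 8*x + 15) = (x - 4)*(x - 3)*(x + 3)*(x - 5)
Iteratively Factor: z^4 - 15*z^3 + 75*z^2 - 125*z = (z - 5)*(z^3 - 10*z^2 + 25*z) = (z - 5)^2*(z^2 - 5*z) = z*(z - 5)^2*(z - 5)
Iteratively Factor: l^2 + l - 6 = (l - 2)*(l + 3)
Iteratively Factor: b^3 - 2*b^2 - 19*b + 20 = (b + 4)*(b^2 - 6*b + 5) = (b - 1)*(b + 4)*(b - 5)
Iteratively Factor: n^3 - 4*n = (n - 2)*(n^2 + 2*n) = (n - 2)*(n + 2)*(n)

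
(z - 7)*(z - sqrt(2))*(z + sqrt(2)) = z^3 - 7*z^2 - 2*z + 14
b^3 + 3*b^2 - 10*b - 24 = (b - 3)*(b + 2)*(b + 4)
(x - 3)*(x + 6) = x^2 + 3*x - 18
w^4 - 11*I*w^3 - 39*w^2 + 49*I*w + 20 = (w - 5*I)*(w - 4*I)*(w - I)^2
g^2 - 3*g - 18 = (g - 6)*(g + 3)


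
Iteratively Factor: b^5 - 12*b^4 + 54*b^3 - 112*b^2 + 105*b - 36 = (b - 3)*(b^4 - 9*b^3 + 27*b^2 - 31*b + 12) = (b - 3)*(b - 1)*(b^3 - 8*b^2 + 19*b - 12) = (b - 3)^2*(b - 1)*(b^2 - 5*b + 4) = (b - 4)*(b - 3)^2*(b - 1)*(b - 1)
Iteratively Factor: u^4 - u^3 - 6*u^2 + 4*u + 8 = (u + 2)*(u^3 - 3*u^2 + 4) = (u - 2)*(u + 2)*(u^2 - u - 2) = (u - 2)^2*(u + 2)*(u + 1)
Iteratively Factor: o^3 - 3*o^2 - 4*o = (o + 1)*(o^2 - 4*o) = (o - 4)*(o + 1)*(o)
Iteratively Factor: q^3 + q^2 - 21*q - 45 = (q + 3)*(q^2 - 2*q - 15) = (q + 3)^2*(q - 5)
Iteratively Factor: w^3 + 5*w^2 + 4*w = (w + 1)*(w^2 + 4*w) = w*(w + 1)*(w + 4)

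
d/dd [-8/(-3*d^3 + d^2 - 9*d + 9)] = 8*(-9*d^2 + 2*d - 9)/(3*d^3 - d^2 + 9*d - 9)^2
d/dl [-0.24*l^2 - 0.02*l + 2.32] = -0.48*l - 0.02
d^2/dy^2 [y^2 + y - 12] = 2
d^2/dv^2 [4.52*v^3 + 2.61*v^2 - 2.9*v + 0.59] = 27.12*v + 5.22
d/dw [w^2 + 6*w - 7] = 2*w + 6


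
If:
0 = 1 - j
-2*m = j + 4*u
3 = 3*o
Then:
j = 1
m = -2*u - 1/2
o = 1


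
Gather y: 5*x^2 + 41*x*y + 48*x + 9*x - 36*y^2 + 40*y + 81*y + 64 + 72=5*x^2 + 57*x - 36*y^2 + y*(41*x + 121) + 136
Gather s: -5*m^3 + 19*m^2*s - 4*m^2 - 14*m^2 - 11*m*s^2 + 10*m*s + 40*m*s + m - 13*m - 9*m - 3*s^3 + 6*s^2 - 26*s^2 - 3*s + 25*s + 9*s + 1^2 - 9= -5*m^3 - 18*m^2 - 21*m - 3*s^3 + s^2*(-11*m - 20) + s*(19*m^2 + 50*m + 31) - 8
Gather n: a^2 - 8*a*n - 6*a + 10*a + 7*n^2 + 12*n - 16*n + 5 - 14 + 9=a^2 + 4*a + 7*n^2 + n*(-8*a - 4)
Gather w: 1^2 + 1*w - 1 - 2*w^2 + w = -2*w^2 + 2*w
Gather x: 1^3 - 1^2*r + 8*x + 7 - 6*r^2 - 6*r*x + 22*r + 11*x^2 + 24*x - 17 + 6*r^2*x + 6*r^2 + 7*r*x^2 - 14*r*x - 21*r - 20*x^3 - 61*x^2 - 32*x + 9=-20*x^3 + x^2*(7*r - 50) + x*(6*r^2 - 20*r)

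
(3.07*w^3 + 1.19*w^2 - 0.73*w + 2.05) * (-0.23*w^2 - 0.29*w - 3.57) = -0.7061*w^5 - 1.164*w^4 - 11.1371*w^3 - 4.5081*w^2 + 2.0116*w - 7.3185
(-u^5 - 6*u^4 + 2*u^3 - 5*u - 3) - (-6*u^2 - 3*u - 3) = -u^5 - 6*u^4 + 2*u^3 + 6*u^2 - 2*u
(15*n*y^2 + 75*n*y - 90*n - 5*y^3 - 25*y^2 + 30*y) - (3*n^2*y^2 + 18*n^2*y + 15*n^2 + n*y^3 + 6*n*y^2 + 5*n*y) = -3*n^2*y^2 - 18*n^2*y - 15*n^2 - n*y^3 + 9*n*y^2 + 70*n*y - 90*n - 5*y^3 - 25*y^2 + 30*y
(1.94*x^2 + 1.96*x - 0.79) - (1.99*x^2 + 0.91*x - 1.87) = -0.05*x^2 + 1.05*x + 1.08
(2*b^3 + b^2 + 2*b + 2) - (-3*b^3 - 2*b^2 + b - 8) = 5*b^3 + 3*b^2 + b + 10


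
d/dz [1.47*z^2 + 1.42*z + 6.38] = 2.94*z + 1.42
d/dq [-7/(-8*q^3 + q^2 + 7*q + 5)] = 7*(-24*q^2 + 2*q + 7)/(-8*q^3 + q^2 + 7*q + 5)^2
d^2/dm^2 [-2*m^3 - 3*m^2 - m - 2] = -12*m - 6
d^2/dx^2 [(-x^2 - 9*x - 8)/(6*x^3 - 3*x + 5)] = 4*(-18*x^6 - 486*x^5 - 891*x^4 + 24*x^3 + 1026*x^2 + 360*x - 116)/(216*x^9 - 324*x^7 + 540*x^6 + 162*x^5 - 540*x^4 + 423*x^3 + 135*x^2 - 225*x + 125)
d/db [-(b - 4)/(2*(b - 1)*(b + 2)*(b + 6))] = (b^3 - 5*b^2/2 - 28*b - 2)/(b^6 + 14*b^5 + 57*b^4 + 32*b^3 - 152*b^2 - 96*b + 144)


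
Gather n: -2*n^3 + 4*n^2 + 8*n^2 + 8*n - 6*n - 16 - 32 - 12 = -2*n^3 + 12*n^2 + 2*n - 60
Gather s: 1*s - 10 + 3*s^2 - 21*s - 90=3*s^2 - 20*s - 100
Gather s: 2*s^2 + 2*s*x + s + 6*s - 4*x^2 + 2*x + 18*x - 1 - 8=2*s^2 + s*(2*x + 7) - 4*x^2 + 20*x - 9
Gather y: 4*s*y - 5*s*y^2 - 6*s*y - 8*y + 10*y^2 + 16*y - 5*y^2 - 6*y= y^2*(5 - 5*s) + y*(2 - 2*s)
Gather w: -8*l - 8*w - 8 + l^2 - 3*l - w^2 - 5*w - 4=l^2 - 11*l - w^2 - 13*w - 12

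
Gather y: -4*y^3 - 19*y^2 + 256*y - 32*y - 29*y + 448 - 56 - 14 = -4*y^3 - 19*y^2 + 195*y + 378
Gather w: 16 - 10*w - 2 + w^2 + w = w^2 - 9*w + 14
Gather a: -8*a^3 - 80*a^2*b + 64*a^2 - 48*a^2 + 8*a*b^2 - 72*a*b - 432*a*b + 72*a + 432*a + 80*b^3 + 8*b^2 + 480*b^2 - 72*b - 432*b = -8*a^3 + a^2*(16 - 80*b) + a*(8*b^2 - 504*b + 504) + 80*b^3 + 488*b^2 - 504*b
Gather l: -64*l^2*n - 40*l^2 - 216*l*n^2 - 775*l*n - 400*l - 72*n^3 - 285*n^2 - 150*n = l^2*(-64*n - 40) + l*(-216*n^2 - 775*n - 400) - 72*n^3 - 285*n^2 - 150*n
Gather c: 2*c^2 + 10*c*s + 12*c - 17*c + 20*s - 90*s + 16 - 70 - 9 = 2*c^2 + c*(10*s - 5) - 70*s - 63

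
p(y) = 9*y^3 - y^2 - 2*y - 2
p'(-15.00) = 6103.00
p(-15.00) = -30572.00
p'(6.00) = 958.00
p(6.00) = 1894.00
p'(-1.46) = 58.47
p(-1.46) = -29.22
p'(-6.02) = 988.53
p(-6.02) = -1989.71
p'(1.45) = 51.87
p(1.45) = 20.44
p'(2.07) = 109.55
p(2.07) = 69.40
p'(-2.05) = 115.57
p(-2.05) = -79.64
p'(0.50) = 3.75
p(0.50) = -2.12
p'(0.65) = 8.11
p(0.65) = -1.25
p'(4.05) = 432.77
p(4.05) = 571.37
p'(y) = 27*y^2 - 2*y - 2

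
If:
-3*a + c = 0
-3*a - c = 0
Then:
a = 0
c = 0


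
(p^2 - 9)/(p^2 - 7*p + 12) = (p + 3)/(p - 4)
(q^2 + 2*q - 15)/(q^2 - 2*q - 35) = (q - 3)/(q - 7)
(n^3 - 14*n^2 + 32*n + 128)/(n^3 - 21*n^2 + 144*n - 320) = (n + 2)/(n - 5)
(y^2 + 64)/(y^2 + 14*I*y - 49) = (y^2 + 64)/(y^2 + 14*I*y - 49)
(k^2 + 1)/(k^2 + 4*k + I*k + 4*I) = (k - I)/(k + 4)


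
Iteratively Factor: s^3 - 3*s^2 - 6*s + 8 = (s + 2)*(s^2 - 5*s + 4) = (s - 4)*(s + 2)*(s - 1)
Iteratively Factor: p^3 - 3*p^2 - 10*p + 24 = (p - 4)*(p^2 + p - 6) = (p - 4)*(p - 2)*(p + 3)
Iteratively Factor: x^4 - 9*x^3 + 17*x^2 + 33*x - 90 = (x - 3)*(x^3 - 6*x^2 - x + 30) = (x - 5)*(x - 3)*(x^2 - x - 6) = (x - 5)*(x - 3)*(x + 2)*(x - 3)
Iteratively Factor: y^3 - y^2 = (y)*(y^2 - y) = y^2*(y - 1)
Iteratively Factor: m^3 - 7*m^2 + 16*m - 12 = (m - 2)*(m^2 - 5*m + 6) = (m - 2)^2*(m - 3)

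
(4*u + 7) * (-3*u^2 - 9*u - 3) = -12*u^3 - 57*u^2 - 75*u - 21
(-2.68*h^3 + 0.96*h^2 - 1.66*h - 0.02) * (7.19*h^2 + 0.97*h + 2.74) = -19.2692*h^5 + 4.3028*h^4 - 18.3474*h^3 + 0.8764*h^2 - 4.5678*h - 0.0548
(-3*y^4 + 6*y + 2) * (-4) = 12*y^4 - 24*y - 8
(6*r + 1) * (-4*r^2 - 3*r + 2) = -24*r^3 - 22*r^2 + 9*r + 2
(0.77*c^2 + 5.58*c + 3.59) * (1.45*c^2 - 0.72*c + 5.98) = 1.1165*c^4 + 7.5366*c^3 + 5.7925*c^2 + 30.7836*c + 21.4682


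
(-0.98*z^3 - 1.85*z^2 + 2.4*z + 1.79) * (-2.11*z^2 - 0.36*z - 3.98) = 2.0678*z^5 + 4.2563*z^4 - 0.497599999999999*z^3 + 2.7221*z^2 - 10.1964*z - 7.1242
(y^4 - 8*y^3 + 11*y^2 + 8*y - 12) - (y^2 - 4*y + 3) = y^4 - 8*y^3 + 10*y^2 + 12*y - 15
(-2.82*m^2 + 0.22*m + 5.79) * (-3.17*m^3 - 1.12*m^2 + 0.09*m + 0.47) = 8.9394*m^5 + 2.461*m^4 - 18.8545*m^3 - 7.7904*m^2 + 0.6245*m + 2.7213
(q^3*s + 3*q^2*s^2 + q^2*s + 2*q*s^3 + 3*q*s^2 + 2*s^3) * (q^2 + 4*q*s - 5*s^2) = q^5*s + 7*q^4*s^2 + q^4*s + 9*q^3*s^3 + 7*q^3*s^2 - 7*q^2*s^4 + 9*q^2*s^3 - 10*q*s^5 - 7*q*s^4 - 10*s^5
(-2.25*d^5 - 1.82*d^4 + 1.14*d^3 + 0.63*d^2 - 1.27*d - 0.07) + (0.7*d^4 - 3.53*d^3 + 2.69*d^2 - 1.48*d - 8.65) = -2.25*d^5 - 1.12*d^4 - 2.39*d^3 + 3.32*d^2 - 2.75*d - 8.72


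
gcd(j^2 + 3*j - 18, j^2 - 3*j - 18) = 1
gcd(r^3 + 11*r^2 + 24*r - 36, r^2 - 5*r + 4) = r - 1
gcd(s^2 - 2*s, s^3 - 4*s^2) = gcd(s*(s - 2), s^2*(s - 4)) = s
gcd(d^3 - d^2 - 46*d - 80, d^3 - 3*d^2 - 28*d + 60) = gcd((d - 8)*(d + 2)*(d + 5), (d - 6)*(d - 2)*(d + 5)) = d + 5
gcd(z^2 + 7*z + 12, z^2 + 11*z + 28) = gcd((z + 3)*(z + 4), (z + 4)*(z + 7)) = z + 4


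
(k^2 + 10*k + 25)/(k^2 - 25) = (k + 5)/(k - 5)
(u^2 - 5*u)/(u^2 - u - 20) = u/(u + 4)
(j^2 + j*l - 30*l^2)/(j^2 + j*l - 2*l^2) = (j^2 + j*l - 30*l^2)/(j^2 + j*l - 2*l^2)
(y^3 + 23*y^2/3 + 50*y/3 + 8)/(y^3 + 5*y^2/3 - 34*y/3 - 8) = (y + 3)/(y - 3)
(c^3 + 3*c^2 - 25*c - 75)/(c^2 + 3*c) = c - 25/c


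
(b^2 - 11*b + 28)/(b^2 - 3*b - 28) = (b - 4)/(b + 4)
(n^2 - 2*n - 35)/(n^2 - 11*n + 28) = (n + 5)/(n - 4)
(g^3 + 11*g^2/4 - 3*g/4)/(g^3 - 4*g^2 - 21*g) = (g - 1/4)/(g - 7)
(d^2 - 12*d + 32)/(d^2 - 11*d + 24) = (d - 4)/(d - 3)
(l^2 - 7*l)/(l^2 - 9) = l*(l - 7)/(l^2 - 9)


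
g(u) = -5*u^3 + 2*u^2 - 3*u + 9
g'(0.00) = -3.00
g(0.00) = 9.00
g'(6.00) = -519.00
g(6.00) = -1017.00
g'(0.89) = -11.32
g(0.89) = 4.39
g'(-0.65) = -11.94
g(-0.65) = 13.17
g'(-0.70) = -13.15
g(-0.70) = 13.80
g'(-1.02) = -22.69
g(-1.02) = 19.45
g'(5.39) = -417.22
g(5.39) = -732.02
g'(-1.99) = -70.36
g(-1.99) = 62.29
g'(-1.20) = -29.40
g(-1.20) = 24.12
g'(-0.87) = -17.83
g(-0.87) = 16.42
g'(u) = -15*u^2 + 4*u - 3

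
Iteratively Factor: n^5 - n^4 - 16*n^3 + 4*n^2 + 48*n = (n)*(n^4 - n^3 - 16*n^2 + 4*n + 48) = n*(n - 2)*(n^3 + n^2 - 14*n - 24) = n*(n - 2)*(n + 3)*(n^2 - 2*n - 8) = n*(n - 4)*(n - 2)*(n + 3)*(n + 2)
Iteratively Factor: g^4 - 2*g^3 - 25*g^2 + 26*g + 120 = (g + 2)*(g^3 - 4*g^2 - 17*g + 60) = (g + 2)*(g + 4)*(g^2 - 8*g + 15) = (g - 5)*(g + 2)*(g + 4)*(g - 3)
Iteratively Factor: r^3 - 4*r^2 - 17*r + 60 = (r - 5)*(r^2 + r - 12) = (r - 5)*(r - 3)*(r + 4)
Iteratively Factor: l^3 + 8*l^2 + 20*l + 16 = (l + 2)*(l^2 + 6*l + 8) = (l + 2)^2*(l + 4)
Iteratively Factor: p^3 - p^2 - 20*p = (p - 5)*(p^2 + 4*p) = p*(p - 5)*(p + 4)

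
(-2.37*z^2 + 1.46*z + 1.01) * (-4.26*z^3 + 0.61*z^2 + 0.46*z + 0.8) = 10.0962*z^5 - 7.6653*z^4 - 4.5022*z^3 - 0.6083*z^2 + 1.6326*z + 0.808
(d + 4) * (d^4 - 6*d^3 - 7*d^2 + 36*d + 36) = d^5 - 2*d^4 - 31*d^3 + 8*d^2 + 180*d + 144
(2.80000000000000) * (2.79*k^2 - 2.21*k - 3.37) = 7.812*k^2 - 6.188*k - 9.436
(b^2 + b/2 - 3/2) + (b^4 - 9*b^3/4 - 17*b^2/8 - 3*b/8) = b^4 - 9*b^3/4 - 9*b^2/8 + b/8 - 3/2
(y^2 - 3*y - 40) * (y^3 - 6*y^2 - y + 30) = y^5 - 9*y^4 - 23*y^3 + 273*y^2 - 50*y - 1200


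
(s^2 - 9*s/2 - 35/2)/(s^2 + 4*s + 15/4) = 2*(s - 7)/(2*s + 3)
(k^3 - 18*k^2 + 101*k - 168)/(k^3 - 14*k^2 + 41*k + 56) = (k - 3)/(k + 1)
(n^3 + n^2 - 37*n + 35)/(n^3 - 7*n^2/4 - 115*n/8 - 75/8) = 8*(n^2 + 6*n - 7)/(8*n^2 + 26*n + 15)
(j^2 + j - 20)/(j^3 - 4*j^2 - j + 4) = (j + 5)/(j^2 - 1)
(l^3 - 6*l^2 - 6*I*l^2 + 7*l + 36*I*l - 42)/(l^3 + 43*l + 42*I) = (l - 6)/(l + 6*I)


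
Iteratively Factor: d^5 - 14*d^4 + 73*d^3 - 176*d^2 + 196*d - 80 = (d - 5)*(d^4 - 9*d^3 + 28*d^2 - 36*d + 16) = (d - 5)*(d - 1)*(d^3 - 8*d^2 + 20*d - 16) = (d - 5)*(d - 2)*(d - 1)*(d^2 - 6*d + 8) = (d - 5)*(d - 2)^2*(d - 1)*(d - 4)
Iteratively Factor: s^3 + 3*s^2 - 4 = (s - 1)*(s^2 + 4*s + 4) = (s - 1)*(s + 2)*(s + 2)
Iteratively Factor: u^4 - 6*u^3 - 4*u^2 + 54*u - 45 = (u + 3)*(u^3 - 9*u^2 + 23*u - 15) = (u - 3)*(u + 3)*(u^2 - 6*u + 5) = (u - 5)*(u - 3)*(u + 3)*(u - 1)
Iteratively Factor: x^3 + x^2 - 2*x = (x - 1)*(x^2 + 2*x) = (x - 1)*(x + 2)*(x)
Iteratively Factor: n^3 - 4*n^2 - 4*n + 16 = (n + 2)*(n^2 - 6*n + 8) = (n - 2)*(n + 2)*(n - 4)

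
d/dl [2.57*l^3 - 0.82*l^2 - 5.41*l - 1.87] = 7.71*l^2 - 1.64*l - 5.41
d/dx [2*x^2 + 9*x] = 4*x + 9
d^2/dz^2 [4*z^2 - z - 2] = 8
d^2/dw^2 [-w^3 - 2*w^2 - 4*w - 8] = -6*w - 4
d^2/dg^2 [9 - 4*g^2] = -8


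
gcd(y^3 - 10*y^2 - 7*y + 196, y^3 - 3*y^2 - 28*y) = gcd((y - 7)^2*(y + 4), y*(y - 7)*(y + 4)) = y^2 - 3*y - 28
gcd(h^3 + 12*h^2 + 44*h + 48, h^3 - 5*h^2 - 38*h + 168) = h + 6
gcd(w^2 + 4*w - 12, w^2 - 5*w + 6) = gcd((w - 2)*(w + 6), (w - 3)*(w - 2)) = w - 2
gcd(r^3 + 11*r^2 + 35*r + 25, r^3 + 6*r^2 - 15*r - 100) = r^2 + 10*r + 25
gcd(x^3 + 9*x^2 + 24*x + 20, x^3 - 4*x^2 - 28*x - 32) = x^2 + 4*x + 4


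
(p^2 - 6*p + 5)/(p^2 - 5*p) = (p - 1)/p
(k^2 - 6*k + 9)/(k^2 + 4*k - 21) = (k - 3)/(k + 7)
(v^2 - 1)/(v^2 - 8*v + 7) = (v + 1)/(v - 7)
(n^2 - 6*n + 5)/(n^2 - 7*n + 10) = (n - 1)/(n - 2)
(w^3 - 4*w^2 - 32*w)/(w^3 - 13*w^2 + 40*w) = (w + 4)/(w - 5)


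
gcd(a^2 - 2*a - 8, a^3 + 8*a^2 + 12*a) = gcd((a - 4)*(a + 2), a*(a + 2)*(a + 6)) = a + 2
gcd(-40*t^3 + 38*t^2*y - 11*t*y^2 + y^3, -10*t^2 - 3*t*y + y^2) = -5*t + y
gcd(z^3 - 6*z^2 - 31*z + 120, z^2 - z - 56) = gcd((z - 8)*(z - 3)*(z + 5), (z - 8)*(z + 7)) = z - 8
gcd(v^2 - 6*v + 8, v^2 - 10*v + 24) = v - 4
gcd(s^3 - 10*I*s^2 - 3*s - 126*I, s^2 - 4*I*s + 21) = s^2 - 4*I*s + 21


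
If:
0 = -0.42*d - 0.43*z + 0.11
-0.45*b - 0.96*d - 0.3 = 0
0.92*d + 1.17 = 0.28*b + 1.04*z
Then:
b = 0.25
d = -0.43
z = 0.68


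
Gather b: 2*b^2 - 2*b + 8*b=2*b^2 + 6*b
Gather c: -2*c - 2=-2*c - 2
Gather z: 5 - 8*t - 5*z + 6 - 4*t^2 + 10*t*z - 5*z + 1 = -4*t^2 - 8*t + z*(10*t - 10) + 12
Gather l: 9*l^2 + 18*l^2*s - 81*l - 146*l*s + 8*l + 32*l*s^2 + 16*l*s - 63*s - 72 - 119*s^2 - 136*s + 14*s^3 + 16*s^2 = l^2*(18*s + 9) + l*(32*s^2 - 130*s - 73) + 14*s^3 - 103*s^2 - 199*s - 72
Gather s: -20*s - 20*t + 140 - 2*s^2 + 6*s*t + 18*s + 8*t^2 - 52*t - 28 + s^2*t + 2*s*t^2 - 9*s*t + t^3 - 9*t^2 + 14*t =s^2*(t - 2) + s*(2*t^2 - 3*t - 2) + t^3 - t^2 - 58*t + 112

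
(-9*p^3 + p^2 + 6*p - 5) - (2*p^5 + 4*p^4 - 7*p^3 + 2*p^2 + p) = -2*p^5 - 4*p^4 - 2*p^3 - p^2 + 5*p - 5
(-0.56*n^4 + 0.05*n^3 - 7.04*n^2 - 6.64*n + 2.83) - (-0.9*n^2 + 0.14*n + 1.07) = -0.56*n^4 + 0.05*n^3 - 6.14*n^2 - 6.78*n + 1.76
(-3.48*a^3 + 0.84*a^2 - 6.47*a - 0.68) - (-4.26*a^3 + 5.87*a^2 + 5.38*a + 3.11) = 0.78*a^3 - 5.03*a^2 - 11.85*a - 3.79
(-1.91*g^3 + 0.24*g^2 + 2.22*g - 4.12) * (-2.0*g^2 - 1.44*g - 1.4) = 3.82*g^5 + 2.2704*g^4 - 2.1116*g^3 + 4.7072*g^2 + 2.8248*g + 5.768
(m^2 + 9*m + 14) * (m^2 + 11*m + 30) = m^4 + 20*m^3 + 143*m^2 + 424*m + 420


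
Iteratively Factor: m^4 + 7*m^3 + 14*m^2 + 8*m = (m + 2)*(m^3 + 5*m^2 + 4*m) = (m + 2)*(m + 4)*(m^2 + m) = m*(m + 2)*(m + 4)*(m + 1)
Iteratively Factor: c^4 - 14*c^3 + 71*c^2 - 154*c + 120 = (c - 3)*(c^3 - 11*c^2 + 38*c - 40) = (c - 4)*(c - 3)*(c^2 - 7*c + 10) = (c - 5)*(c - 4)*(c - 3)*(c - 2)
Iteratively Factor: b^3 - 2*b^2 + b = (b - 1)*(b^2 - b) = (b - 1)^2*(b)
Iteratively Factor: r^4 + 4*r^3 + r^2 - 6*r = (r + 3)*(r^3 + r^2 - 2*r) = r*(r + 3)*(r^2 + r - 2) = r*(r + 2)*(r + 3)*(r - 1)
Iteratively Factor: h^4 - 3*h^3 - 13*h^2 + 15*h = (h)*(h^3 - 3*h^2 - 13*h + 15) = h*(h - 5)*(h^2 + 2*h - 3) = h*(h - 5)*(h + 3)*(h - 1)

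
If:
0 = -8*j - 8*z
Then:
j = -z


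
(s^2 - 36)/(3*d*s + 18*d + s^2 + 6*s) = (s - 6)/(3*d + s)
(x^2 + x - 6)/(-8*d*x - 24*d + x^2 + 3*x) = (x - 2)/(-8*d + x)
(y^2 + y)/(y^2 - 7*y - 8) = y/(y - 8)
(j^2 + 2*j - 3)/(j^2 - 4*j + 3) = (j + 3)/(j - 3)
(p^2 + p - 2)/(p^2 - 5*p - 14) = (p - 1)/(p - 7)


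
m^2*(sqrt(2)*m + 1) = sqrt(2)*m^3 + m^2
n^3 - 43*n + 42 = (n - 6)*(n - 1)*(n + 7)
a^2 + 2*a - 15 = (a - 3)*(a + 5)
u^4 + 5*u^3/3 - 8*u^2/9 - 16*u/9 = u*(u - 1)*(u + 4/3)^2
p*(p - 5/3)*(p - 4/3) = p^3 - 3*p^2 + 20*p/9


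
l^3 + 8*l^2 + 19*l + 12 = (l + 1)*(l + 3)*(l + 4)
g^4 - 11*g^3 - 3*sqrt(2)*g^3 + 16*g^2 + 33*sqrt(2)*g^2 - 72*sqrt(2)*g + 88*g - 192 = (g - 8)*(g - 3)*(g - 4*sqrt(2))*(g + sqrt(2))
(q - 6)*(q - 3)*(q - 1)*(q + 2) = q^4 - 8*q^3 + 7*q^2 + 36*q - 36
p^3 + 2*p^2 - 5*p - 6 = (p - 2)*(p + 1)*(p + 3)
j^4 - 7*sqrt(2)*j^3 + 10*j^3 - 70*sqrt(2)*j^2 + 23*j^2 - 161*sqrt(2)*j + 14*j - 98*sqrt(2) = (j + 1)*(j + 2)*(j + 7)*(j - 7*sqrt(2))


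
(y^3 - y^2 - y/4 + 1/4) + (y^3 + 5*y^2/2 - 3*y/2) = 2*y^3 + 3*y^2/2 - 7*y/4 + 1/4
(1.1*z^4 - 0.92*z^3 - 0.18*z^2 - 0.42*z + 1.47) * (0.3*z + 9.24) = 0.33*z^5 + 9.888*z^4 - 8.5548*z^3 - 1.7892*z^2 - 3.4398*z + 13.5828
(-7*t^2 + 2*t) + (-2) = -7*t^2 + 2*t - 2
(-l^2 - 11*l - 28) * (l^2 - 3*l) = -l^4 - 8*l^3 + 5*l^2 + 84*l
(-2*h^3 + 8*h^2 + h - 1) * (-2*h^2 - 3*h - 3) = 4*h^5 - 10*h^4 - 20*h^3 - 25*h^2 + 3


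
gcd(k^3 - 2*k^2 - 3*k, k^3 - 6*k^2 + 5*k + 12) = k^2 - 2*k - 3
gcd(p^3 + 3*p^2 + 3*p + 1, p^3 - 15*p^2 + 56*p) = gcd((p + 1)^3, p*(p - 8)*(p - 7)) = 1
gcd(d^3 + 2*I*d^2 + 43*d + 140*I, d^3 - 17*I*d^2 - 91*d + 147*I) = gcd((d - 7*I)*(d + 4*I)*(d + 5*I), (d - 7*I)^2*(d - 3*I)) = d - 7*I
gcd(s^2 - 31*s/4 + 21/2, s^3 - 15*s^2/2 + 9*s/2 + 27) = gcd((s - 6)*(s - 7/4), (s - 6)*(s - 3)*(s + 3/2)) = s - 6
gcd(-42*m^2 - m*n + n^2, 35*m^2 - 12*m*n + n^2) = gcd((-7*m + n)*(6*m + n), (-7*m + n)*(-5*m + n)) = 7*m - n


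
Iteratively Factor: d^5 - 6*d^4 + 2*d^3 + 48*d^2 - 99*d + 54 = (d + 3)*(d^4 - 9*d^3 + 29*d^2 - 39*d + 18) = (d - 1)*(d + 3)*(d^3 - 8*d^2 + 21*d - 18) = (d - 2)*(d - 1)*(d + 3)*(d^2 - 6*d + 9) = (d - 3)*(d - 2)*(d - 1)*(d + 3)*(d - 3)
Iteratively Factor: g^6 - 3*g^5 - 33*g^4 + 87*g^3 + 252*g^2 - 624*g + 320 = (g + 4)*(g^5 - 7*g^4 - 5*g^3 + 107*g^2 - 176*g + 80) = (g - 4)*(g + 4)*(g^4 - 3*g^3 - 17*g^2 + 39*g - 20) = (g - 4)*(g + 4)^2*(g^3 - 7*g^2 + 11*g - 5) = (g - 4)*(g - 1)*(g + 4)^2*(g^2 - 6*g + 5) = (g - 4)*(g - 1)^2*(g + 4)^2*(g - 5)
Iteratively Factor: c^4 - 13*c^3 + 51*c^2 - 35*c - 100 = (c - 5)*(c^3 - 8*c^2 + 11*c + 20) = (c - 5)^2*(c^2 - 3*c - 4) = (c - 5)^2*(c - 4)*(c + 1)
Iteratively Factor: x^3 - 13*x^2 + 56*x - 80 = (x - 4)*(x^2 - 9*x + 20) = (x - 4)^2*(x - 5)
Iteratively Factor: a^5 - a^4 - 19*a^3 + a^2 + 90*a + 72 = (a - 3)*(a^4 + 2*a^3 - 13*a^2 - 38*a - 24) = (a - 3)*(a + 1)*(a^3 + a^2 - 14*a - 24) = (a - 3)*(a + 1)*(a + 2)*(a^2 - a - 12) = (a - 4)*(a - 3)*(a + 1)*(a + 2)*(a + 3)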